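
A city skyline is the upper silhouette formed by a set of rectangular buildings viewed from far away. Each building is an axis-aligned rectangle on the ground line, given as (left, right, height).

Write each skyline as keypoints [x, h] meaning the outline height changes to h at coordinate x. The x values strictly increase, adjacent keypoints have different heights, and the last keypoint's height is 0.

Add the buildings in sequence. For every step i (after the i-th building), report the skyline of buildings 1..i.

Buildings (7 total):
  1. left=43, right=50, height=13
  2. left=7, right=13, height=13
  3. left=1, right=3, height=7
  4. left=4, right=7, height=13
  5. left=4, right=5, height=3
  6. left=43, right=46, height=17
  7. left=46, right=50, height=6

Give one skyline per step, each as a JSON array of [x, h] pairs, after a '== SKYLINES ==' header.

== SKYLINES ==
[[43,13],[50,0]]
[[7,13],[13,0],[43,13],[50,0]]
[[1,7],[3,0],[7,13],[13,0],[43,13],[50,0]]
[[1,7],[3,0],[4,13],[13,0],[43,13],[50,0]]
[[1,7],[3,0],[4,13],[13,0],[43,13],[50,0]]
[[1,7],[3,0],[4,13],[13,0],[43,17],[46,13],[50,0]]
[[1,7],[3,0],[4,13],[13,0],[43,17],[46,13],[50,0]]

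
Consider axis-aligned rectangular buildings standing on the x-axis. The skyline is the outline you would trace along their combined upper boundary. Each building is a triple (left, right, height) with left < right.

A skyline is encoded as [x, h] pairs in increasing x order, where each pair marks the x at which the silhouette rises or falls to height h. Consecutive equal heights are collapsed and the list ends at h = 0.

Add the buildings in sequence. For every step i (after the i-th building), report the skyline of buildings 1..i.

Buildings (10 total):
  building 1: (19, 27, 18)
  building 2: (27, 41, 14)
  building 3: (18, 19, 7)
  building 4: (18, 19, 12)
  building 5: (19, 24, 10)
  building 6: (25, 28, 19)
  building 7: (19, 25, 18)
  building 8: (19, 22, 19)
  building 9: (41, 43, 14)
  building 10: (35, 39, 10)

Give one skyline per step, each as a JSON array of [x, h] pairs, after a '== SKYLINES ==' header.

== SKYLINES ==
[[19,18],[27,0]]
[[19,18],[27,14],[41,0]]
[[18,7],[19,18],[27,14],[41,0]]
[[18,12],[19,18],[27,14],[41,0]]
[[18,12],[19,18],[27,14],[41,0]]
[[18,12],[19,18],[25,19],[28,14],[41,0]]
[[18,12],[19,18],[25,19],[28,14],[41,0]]
[[18,12],[19,19],[22,18],[25,19],[28,14],[41,0]]
[[18,12],[19,19],[22,18],[25,19],[28,14],[43,0]]
[[18,12],[19,19],[22,18],[25,19],[28,14],[43,0]]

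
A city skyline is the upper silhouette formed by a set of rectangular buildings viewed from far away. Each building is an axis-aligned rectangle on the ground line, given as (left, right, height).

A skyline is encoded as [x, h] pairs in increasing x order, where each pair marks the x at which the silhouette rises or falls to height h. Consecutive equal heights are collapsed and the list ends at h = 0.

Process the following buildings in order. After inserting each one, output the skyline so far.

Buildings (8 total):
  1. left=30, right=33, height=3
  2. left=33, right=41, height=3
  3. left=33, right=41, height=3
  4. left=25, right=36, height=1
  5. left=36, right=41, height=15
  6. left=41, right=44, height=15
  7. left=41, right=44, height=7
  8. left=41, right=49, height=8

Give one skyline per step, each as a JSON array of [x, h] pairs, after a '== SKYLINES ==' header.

== SKYLINES ==
[[30,3],[33,0]]
[[30,3],[41,0]]
[[30,3],[41,0]]
[[25,1],[30,3],[41,0]]
[[25,1],[30,3],[36,15],[41,0]]
[[25,1],[30,3],[36,15],[44,0]]
[[25,1],[30,3],[36,15],[44,0]]
[[25,1],[30,3],[36,15],[44,8],[49,0]]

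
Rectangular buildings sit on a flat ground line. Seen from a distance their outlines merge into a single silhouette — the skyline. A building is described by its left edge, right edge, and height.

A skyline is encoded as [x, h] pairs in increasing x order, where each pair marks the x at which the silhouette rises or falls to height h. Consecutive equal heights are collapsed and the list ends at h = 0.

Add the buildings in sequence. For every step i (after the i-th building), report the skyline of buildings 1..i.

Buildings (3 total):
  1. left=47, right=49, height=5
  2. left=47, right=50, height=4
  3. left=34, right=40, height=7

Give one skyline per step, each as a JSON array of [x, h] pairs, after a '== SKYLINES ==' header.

== SKYLINES ==
[[47,5],[49,0]]
[[47,5],[49,4],[50,0]]
[[34,7],[40,0],[47,5],[49,4],[50,0]]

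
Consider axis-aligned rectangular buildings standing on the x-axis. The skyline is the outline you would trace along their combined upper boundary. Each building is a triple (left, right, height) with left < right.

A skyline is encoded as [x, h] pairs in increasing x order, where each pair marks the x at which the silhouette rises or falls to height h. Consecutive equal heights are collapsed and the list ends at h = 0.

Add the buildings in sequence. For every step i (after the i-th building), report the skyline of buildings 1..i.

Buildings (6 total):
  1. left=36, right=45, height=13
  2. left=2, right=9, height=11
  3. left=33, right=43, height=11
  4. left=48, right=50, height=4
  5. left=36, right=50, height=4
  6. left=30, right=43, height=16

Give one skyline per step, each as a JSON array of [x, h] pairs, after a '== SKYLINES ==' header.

== SKYLINES ==
[[36,13],[45,0]]
[[2,11],[9,0],[36,13],[45,0]]
[[2,11],[9,0],[33,11],[36,13],[45,0]]
[[2,11],[9,0],[33,11],[36,13],[45,0],[48,4],[50,0]]
[[2,11],[9,0],[33,11],[36,13],[45,4],[50,0]]
[[2,11],[9,0],[30,16],[43,13],[45,4],[50,0]]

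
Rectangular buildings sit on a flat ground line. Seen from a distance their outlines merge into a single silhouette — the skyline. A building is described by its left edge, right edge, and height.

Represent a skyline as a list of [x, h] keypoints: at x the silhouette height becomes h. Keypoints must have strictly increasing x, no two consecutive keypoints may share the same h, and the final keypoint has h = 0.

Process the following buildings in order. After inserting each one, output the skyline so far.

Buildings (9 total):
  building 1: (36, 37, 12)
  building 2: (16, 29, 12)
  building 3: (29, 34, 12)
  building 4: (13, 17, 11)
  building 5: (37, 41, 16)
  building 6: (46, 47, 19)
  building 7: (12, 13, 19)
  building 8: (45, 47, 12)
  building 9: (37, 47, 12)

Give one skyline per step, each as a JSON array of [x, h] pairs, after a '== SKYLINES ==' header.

== SKYLINES ==
[[36,12],[37,0]]
[[16,12],[29,0],[36,12],[37,0]]
[[16,12],[34,0],[36,12],[37,0]]
[[13,11],[16,12],[34,0],[36,12],[37,0]]
[[13,11],[16,12],[34,0],[36,12],[37,16],[41,0]]
[[13,11],[16,12],[34,0],[36,12],[37,16],[41,0],[46,19],[47,0]]
[[12,19],[13,11],[16,12],[34,0],[36,12],[37,16],[41,0],[46,19],[47,0]]
[[12,19],[13,11],[16,12],[34,0],[36,12],[37,16],[41,0],[45,12],[46,19],[47,0]]
[[12,19],[13,11],[16,12],[34,0],[36,12],[37,16],[41,12],[46,19],[47,0]]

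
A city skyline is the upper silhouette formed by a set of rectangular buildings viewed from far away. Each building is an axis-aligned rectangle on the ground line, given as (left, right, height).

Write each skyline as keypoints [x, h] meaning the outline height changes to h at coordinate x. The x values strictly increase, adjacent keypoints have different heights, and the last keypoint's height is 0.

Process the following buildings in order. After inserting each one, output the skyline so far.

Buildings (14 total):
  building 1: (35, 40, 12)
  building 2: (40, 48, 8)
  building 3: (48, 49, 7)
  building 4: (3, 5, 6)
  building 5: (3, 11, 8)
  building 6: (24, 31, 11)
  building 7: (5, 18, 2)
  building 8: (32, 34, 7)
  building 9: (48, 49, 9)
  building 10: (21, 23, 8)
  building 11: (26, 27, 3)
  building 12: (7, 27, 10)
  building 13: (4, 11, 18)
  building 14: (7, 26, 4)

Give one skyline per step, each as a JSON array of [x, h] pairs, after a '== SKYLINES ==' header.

== SKYLINES ==
[[35,12],[40,0]]
[[35,12],[40,8],[48,0]]
[[35,12],[40,8],[48,7],[49,0]]
[[3,6],[5,0],[35,12],[40,8],[48,7],[49,0]]
[[3,8],[11,0],[35,12],[40,8],[48,7],[49,0]]
[[3,8],[11,0],[24,11],[31,0],[35,12],[40,8],[48,7],[49,0]]
[[3,8],[11,2],[18,0],[24,11],[31,0],[35,12],[40,8],[48,7],[49,0]]
[[3,8],[11,2],[18,0],[24,11],[31,0],[32,7],[34,0],[35,12],[40,8],[48,7],[49,0]]
[[3,8],[11,2],[18,0],[24,11],[31,0],[32,7],[34,0],[35,12],[40,8],[48,9],[49,0]]
[[3,8],[11,2],[18,0],[21,8],[23,0],[24,11],[31,0],[32,7],[34,0],[35,12],[40,8],[48,9],[49,0]]
[[3,8],[11,2],[18,0],[21,8],[23,0],[24,11],[31,0],[32,7],[34,0],[35,12],[40,8],[48,9],[49,0]]
[[3,8],[7,10],[24,11],[31,0],[32,7],[34,0],[35,12],[40,8],[48,9],[49,0]]
[[3,8],[4,18],[11,10],[24,11],[31,0],[32,7],[34,0],[35,12],[40,8],[48,9],[49,0]]
[[3,8],[4,18],[11,10],[24,11],[31,0],[32,7],[34,0],[35,12],[40,8],[48,9],[49,0]]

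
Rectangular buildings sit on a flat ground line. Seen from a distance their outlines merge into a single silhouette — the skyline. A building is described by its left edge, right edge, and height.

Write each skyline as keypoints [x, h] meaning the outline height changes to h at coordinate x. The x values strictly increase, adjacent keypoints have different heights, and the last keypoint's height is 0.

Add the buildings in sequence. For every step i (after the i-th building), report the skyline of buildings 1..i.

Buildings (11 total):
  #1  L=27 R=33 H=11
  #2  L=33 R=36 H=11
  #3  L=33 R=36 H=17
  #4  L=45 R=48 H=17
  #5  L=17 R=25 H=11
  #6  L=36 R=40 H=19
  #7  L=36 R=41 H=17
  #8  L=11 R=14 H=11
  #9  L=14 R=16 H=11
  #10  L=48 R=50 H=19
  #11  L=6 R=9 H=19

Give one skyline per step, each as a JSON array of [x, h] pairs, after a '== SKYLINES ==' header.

== SKYLINES ==
[[27,11],[33,0]]
[[27,11],[36,0]]
[[27,11],[33,17],[36,0]]
[[27,11],[33,17],[36,0],[45,17],[48,0]]
[[17,11],[25,0],[27,11],[33,17],[36,0],[45,17],[48,0]]
[[17,11],[25,0],[27,11],[33,17],[36,19],[40,0],[45,17],[48,0]]
[[17,11],[25,0],[27,11],[33,17],[36,19],[40,17],[41,0],[45,17],[48,0]]
[[11,11],[14,0],[17,11],[25,0],[27,11],[33,17],[36,19],[40,17],[41,0],[45,17],[48,0]]
[[11,11],[16,0],[17,11],[25,0],[27,11],[33,17],[36,19],[40,17],[41,0],[45,17],[48,0]]
[[11,11],[16,0],[17,11],[25,0],[27,11],[33,17],[36,19],[40,17],[41,0],[45,17],[48,19],[50,0]]
[[6,19],[9,0],[11,11],[16,0],[17,11],[25,0],[27,11],[33,17],[36,19],[40,17],[41,0],[45,17],[48,19],[50,0]]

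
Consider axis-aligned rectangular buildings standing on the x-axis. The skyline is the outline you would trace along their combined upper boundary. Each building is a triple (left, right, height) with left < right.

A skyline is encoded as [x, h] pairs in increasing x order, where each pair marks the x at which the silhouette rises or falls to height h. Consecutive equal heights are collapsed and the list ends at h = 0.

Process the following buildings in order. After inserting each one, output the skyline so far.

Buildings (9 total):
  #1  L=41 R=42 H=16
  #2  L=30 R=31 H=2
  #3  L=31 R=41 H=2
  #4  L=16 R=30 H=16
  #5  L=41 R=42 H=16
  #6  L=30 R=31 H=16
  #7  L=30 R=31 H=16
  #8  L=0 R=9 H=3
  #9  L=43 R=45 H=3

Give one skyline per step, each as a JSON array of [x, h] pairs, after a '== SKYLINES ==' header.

== SKYLINES ==
[[41,16],[42,0]]
[[30,2],[31,0],[41,16],[42,0]]
[[30,2],[41,16],[42,0]]
[[16,16],[30,2],[41,16],[42,0]]
[[16,16],[30,2],[41,16],[42,0]]
[[16,16],[31,2],[41,16],[42,0]]
[[16,16],[31,2],[41,16],[42,0]]
[[0,3],[9,0],[16,16],[31,2],[41,16],[42,0]]
[[0,3],[9,0],[16,16],[31,2],[41,16],[42,0],[43,3],[45,0]]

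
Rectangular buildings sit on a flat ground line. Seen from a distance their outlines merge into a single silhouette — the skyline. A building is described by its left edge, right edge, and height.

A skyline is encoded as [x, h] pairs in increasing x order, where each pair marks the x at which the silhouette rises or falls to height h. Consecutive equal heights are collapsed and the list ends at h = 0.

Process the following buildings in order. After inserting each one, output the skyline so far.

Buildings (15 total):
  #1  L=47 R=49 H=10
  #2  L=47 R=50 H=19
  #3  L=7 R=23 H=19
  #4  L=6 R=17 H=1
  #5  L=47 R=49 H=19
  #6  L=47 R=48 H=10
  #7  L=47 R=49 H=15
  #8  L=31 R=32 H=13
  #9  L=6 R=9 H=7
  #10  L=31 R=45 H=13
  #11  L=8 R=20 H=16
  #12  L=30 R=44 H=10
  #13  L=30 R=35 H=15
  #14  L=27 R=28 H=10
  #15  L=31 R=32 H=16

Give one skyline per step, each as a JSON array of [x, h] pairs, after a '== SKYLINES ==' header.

== SKYLINES ==
[[47,10],[49,0]]
[[47,19],[50,0]]
[[7,19],[23,0],[47,19],[50,0]]
[[6,1],[7,19],[23,0],[47,19],[50,0]]
[[6,1],[7,19],[23,0],[47,19],[50,0]]
[[6,1],[7,19],[23,0],[47,19],[50,0]]
[[6,1],[7,19],[23,0],[47,19],[50,0]]
[[6,1],[7,19],[23,0],[31,13],[32,0],[47,19],[50,0]]
[[6,7],[7,19],[23,0],[31,13],[32,0],[47,19],[50,0]]
[[6,7],[7,19],[23,0],[31,13],[45,0],[47,19],[50,0]]
[[6,7],[7,19],[23,0],[31,13],[45,0],[47,19],[50,0]]
[[6,7],[7,19],[23,0],[30,10],[31,13],[45,0],[47,19],[50,0]]
[[6,7],[7,19],[23,0],[30,15],[35,13],[45,0],[47,19],[50,0]]
[[6,7],[7,19],[23,0],[27,10],[28,0],[30,15],[35,13],[45,0],[47,19],[50,0]]
[[6,7],[7,19],[23,0],[27,10],[28,0],[30,15],[31,16],[32,15],[35,13],[45,0],[47,19],[50,0]]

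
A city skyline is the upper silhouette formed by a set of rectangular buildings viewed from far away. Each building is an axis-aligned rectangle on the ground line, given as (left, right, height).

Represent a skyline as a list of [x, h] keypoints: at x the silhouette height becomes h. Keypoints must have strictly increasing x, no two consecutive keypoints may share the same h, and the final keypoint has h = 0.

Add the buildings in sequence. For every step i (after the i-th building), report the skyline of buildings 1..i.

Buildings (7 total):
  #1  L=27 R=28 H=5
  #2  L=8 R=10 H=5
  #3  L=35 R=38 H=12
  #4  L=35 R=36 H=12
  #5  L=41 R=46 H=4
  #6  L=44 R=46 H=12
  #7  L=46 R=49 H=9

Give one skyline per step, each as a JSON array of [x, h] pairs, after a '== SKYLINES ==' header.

== SKYLINES ==
[[27,5],[28,0]]
[[8,5],[10,0],[27,5],[28,0]]
[[8,5],[10,0],[27,5],[28,0],[35,12],[38,0]]
[[8,5],[10,0],[27,5],[28,0],[35,12],[38,0]]
[[8,5],[10,0],[27,5],[28,0],[35,12],[38,0],[41,4],[46,0]]
[[8,5],[10,0],[27,5],[28,0],[35,12],[38,0],[41,4],[44,12],[46,0]]
[[8,5],[10,0],[27,5],[28,0],[35,12],[38,0],[41,4],[44,12],[46,9],[49,0]]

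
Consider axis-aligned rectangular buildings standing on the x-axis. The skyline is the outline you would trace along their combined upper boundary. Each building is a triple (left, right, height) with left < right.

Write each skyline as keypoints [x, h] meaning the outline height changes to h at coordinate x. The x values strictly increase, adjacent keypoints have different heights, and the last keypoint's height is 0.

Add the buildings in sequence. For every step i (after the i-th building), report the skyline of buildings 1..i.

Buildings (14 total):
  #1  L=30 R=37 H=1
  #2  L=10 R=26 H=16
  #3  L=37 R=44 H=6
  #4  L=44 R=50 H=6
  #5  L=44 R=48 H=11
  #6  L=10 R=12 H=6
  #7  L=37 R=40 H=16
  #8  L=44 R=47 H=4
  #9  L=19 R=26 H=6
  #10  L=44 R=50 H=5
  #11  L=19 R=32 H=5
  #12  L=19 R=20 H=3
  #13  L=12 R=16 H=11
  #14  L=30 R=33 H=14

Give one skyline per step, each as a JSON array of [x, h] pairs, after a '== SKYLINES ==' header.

== SKYLINES ==
[[30,1],[37,0]]
[[10,16],[26,0],[30,1],[37,0]]
[[10,16],[26,0],[30,1],[37,6],[44,0]]
[[10,16],[26,0],[30,1],[37,6],[50,0]]
[[10,16],[26,0],[30,1],[37,6],[44,11],[48,6],[50,0]]
[[10,16],[26,0],[30,1],[37,6],[44,11],[48,6],[50,0]]
[[10,16],[26,0],[30,1],[37,16],[40,6],[44,11],[48,6],[50,0]]
[[10,16],[26,0],[30,1],[37,16],[40,6],[44,11],[48,6],[50,0]]
[[10,16],[26,0],[30,1],[37,16],[40,6],[44,11],[48,6],[50,0]]
[[10,16],[26,0],[30,1],[37,16],[40,6],[44,11],[48,6],[50,0]]
[[10,16],[26,5],[32,1],[37,16],[40,6],[44,11],[48,6],[50,0]]
[[10,16],[26,5],[32,1],[37,16],[40,6],[44,11],[48,6],[50,0]]
[[10,16],[26,5],[32,1],[37,16],[40,6],[44,11],[48,6],[50,0]]
[[10,16],[26,5],[30,14],[33,1],[37,16],[40,6],[44,11],[48,6],[50,0]]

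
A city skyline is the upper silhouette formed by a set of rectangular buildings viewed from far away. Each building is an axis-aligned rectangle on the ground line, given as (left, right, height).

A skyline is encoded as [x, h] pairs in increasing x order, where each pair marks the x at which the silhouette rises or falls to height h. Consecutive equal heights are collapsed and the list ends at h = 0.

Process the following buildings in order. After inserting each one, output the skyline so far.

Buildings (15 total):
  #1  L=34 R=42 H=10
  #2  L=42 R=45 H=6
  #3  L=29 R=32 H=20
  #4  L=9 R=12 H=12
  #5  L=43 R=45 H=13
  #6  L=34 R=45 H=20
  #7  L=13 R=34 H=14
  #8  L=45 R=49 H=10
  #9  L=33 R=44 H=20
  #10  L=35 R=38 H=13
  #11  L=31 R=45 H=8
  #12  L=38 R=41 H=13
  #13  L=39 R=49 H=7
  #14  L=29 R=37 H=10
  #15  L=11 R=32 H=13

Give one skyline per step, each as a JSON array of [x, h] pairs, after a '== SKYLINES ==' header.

== SKYLINES ==
[[34,10],[42,0]]
[[34,10],[42,6],[45,0]]
[[29,20],[32,0],[34,10],[42,6],[45,0]]
[[9,12],[12,0],[29,20],[32,0],[34,10],[42,6],[45,0]]
[[9,12],[12,0],[29,20],[32,0],[34,10],[42,6],[43,13],[45,0]]
[[9,12],[12,0],[29,20],[32,0],[34,20],[45,0]]
[[9,12],[12,0],[13,14],[29,20],[32,14],[34,20],[45,0]]
[[9,12],[12,0],[13,14],[29,20],[32,14],[34,20],[45,10],[49,0]]
[[9,12],[12,0],[13,14],[29,20],[32,14],[33,20],[45,10],[49,0]]
[[9,12],[12,0],[13,14],[29,20],[32,14],[33,20],[45,10],[49,0]]
[[9,12],[12,0],[13,14],[29,20],[32,14],[33,20],[45,10],[49,0]]
[[9,12],[12,0],[13,14],[29,20],[32,14],[33,20],[45,10],[49,0]]
[[9,12],[12,0],[13,14],[29,20],[32,14],[33,20],[45,10],[49,0]]
[[9,12],[12,0],[13,14],[29,20],[32,14],[33,20],[45,10],[49,0]]
[[9,12],[11,13],[13,14],[29,20],[32,14],[33,20],[45,10],[49,0]]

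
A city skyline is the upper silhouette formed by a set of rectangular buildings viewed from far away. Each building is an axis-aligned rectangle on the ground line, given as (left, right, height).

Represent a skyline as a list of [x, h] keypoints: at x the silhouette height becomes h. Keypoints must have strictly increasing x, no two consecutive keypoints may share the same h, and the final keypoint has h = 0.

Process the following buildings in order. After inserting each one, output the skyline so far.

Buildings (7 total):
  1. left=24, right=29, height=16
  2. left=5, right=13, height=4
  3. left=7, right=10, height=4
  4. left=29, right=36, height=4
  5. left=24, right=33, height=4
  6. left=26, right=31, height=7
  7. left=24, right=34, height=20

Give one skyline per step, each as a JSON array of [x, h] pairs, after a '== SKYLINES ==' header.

== SKYLINES ==
[[24,16],[29,0]]
[[5,4],[13,0],[24,16],[29,0]]
[[5,4],[13,0],[24,16],[29,0]]
[[5,4],[13,0],[24,16],[29,4],[36,0]]
[[5,4],[13,0],[24,16],[29,4],[36,0]]
[[5,4],[13,0],[24,16],[29,7],[31,4],[36,0]]
[[5,4],[13,0],[24,20],[34,4],[36,0]]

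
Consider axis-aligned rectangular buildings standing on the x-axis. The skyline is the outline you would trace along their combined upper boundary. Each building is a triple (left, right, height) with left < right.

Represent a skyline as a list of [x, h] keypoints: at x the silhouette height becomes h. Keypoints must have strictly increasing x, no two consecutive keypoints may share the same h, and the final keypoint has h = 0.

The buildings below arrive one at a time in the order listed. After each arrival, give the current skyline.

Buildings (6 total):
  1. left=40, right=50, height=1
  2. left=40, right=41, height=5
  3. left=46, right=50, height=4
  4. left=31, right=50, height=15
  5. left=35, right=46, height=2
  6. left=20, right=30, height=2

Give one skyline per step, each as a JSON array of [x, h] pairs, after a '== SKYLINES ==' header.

== SKYLINES ==
[[40,1],[50,0]]
[[40,5],[41,1],[50,0]]
[[40,5],[41,1],[46,4],[50,0]]
[[31,15],[50,0]]
[[31,15],[50,0]]
[[20,2],[30,0],[31,15],[50,0]]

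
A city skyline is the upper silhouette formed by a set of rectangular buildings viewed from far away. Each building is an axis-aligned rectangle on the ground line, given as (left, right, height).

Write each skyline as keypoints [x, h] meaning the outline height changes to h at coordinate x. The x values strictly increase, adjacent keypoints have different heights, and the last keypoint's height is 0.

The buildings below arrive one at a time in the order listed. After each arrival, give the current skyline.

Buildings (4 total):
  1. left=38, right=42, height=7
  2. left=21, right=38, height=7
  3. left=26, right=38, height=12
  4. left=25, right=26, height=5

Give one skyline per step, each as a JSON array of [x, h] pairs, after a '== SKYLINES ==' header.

== SKYLINES ==
[[38,7],[42,0]]
[[21,7],[42,0]]
[[21,7],[26,12],[38,7],[42,0]]
[[21,7],[26,12],[38,7],[42,0]]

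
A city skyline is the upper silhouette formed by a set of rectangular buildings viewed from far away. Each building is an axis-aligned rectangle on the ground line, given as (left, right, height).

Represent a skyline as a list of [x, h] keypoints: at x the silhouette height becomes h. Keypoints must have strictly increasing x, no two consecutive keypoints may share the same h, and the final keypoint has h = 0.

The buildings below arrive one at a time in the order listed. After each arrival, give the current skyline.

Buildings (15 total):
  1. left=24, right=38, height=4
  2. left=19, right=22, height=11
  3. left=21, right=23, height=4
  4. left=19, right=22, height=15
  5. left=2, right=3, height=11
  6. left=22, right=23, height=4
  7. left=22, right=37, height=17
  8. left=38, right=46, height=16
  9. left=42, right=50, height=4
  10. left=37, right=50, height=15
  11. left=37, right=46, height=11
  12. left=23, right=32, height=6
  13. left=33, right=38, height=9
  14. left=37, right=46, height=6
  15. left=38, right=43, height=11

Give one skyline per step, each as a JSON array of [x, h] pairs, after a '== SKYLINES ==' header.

== SKYLINES ==
[[24,4],[38,0]]
[[19,11],[22,0],[24,4],[38,0]]
[[19,11],[22,4],[23,0],[24,4],[38,0]]
[[19,15],[22,4],[23,0],[24,4],[38,0]]
[[2,11],[3,0],[19,15],[22,4],[23,0],[24,4],[38,0]]
[[2,11],[3,0],[19,15],[22,4],[23,0],[24,4],[38,0]]
[[2,11],[3,0],[19,15],[22,17],[37,4],[38,0]]
[[2,11],[3,0],[19,15],[22,17],[37,4],[38,16],[46,0]]
[[2,11],[3,0],[19,15],[22,17],[37,4],[38,16],[46,4],[50,0]]
[[2,11],[3,0],[19,15],[22,17],[37,15],[38,16],[46,15],[50,0]]
[[2,11],[3,0],[19,15],[22,17],[37,15],[38,16],[46,15],[50,0]]
[[2,11],[3,0],[19,15],[22,17],[37,15],[38,16],[46,15],[50,0]]
[[2,11],[3,0],[19,15],[22,17],[37,15],[38,16],[46,15],[50,0]]
[[2,11],[3,0],[19,15],[22,17],[37,15],[38,16],[46,15],[50,0]]
[[2,11],[3,0],[19,15],[22,17],[37,15],[38,16],[46,15],[50,0]]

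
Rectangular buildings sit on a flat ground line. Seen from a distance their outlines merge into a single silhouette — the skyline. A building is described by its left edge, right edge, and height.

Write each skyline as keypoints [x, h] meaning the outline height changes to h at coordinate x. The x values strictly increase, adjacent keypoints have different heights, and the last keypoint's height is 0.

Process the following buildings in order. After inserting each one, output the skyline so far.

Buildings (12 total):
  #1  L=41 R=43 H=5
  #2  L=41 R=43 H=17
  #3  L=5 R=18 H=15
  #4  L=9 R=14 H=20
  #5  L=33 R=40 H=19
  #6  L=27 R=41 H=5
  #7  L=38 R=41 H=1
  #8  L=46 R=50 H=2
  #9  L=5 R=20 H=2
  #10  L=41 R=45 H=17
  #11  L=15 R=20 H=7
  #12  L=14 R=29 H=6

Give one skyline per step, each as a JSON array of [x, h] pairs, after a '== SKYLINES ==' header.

== SKYLINES ==
[[41,5],[43,0]]
[[41,17],[43,0]]
[[5,15],[18,0],[41,17],[43,0]]
[[5,15],[9,20],[14,15],[18,0],[41,17],[43,0]]
[[5,15],[9,20],[14,15],[18,0],[33,19],[40,0],[41,17],[43,0]]
[[5,15],[9,20],[14,15],[18,0],[27,5],[33,19],[40,5],[41,17],[43,0]]
[[5,15],[9,20],[14,15],[18,0],[27,5],[33,19],[40,5],[41,17],[43,0]]
[[5,15],[9,20],[14,15],[18,0],[27,5],[33,19],[40,5],[41,17],[43,0],[46,2],[50,0]]
[[5,15],[9,20],[14,15],[18,2],[20,0],[27,5],[33,19],[40,5],[41,17],[43,0],[46,2],[50,0]]
[[5,15],[9,20],[14,15],[18,2],[20,0],[27,5],[33,19],[40,5],[41,17],[45,0],[46,2],[50,0]]
[[5,15],[9,20],[14,15],[18,7],[20,0],[27,5],[33,19],[40,5],[41,17],[45,0],[46,2],[50,0]]
[[5,15],[9,20],[14,15],[18,7],[20,6],[29,5],[33,19],[40,5],[41,17],[45,0],[46,2],[50,0]]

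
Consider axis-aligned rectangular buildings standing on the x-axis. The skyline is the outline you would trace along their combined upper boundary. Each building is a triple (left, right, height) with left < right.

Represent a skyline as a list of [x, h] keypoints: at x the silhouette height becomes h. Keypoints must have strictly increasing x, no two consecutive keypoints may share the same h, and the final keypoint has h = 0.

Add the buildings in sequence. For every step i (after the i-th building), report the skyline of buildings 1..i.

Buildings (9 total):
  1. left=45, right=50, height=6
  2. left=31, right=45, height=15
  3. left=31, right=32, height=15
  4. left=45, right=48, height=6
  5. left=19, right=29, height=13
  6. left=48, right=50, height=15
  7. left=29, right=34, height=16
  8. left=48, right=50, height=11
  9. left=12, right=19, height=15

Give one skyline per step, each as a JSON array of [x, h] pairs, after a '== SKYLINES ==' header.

== SKYLINES ==
[[45,6],[50,0]]
[[31,15],[45,6],[50,0]]
[[31,15],[45,6],[50,0]]
[[31,15],[45,6],[50,0]]
[[19,13],[29,0],[31,15],[45,6],[50,0]]
[[19,13],[29,0],[31,15],[45,6],[48,15],[50,0]]
[[19,13],[29,16],[34,15],[45,6],[48,15],[50,0]]
[[19,13],[29,16],[34,15],[45,6],[48,15],[50,0]]
[[12,15],[19,13],[29,16],[34,15],[45,6],[48,15],[50,0]]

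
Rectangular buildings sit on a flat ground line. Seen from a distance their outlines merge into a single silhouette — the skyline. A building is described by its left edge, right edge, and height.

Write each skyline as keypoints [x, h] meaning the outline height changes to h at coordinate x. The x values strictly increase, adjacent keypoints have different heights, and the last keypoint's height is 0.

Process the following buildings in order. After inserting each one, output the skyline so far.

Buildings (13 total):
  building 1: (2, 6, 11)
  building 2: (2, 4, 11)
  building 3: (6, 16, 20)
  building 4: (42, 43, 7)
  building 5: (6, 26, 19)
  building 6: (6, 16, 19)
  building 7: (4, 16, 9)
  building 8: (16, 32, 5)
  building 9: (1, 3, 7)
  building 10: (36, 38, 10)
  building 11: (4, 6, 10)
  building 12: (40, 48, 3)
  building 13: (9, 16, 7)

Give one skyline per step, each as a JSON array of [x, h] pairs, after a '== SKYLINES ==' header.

== SKYLINES ==
[[2,11],[6,0]]
[[2,11],[6,0]]
[[2,11],[6,20],[16,0]]
[[2,11],[6,20],[16,0],[42,7],[43,0]]
[[2,11],[6,20],[16,19],[26,0],[42,7],[43,0]]
[[2,11],[6,20],[16,19],[26,0],[42,7],[43,0]]
[[2,11],[6,20],[16,19],[26,0],[42,7],[43,0]]
[[2,11],[6,20],[16,19],[26,5],[32,0],[42,7],[43,0]]
[[1,7],[2,11],[6,20],[16,19],[26,5],[32,0],[42,7],[43,0]]
[[1,7],[2,11],[6,20],[16,19],[26,5],[32,0],[36,10],[38,0],[42,7],[43,0]]
[[1,7],[2,11],[6,20],[16,19],[26,5],[32,0],[36,10],[38,0],[42,7],[43,0]]
[[1,7],[2,11],[6,20],[16,19],[26,5],[32,0],[36,10],[38,0],[40,3],[42,7],[43,3],[48,0]]
[[1,7],[2,11],[6,20],[16,19],[26,5],[32,0],[36,10],[38,0],[40,3],[42,7],[43,3],[48,0]]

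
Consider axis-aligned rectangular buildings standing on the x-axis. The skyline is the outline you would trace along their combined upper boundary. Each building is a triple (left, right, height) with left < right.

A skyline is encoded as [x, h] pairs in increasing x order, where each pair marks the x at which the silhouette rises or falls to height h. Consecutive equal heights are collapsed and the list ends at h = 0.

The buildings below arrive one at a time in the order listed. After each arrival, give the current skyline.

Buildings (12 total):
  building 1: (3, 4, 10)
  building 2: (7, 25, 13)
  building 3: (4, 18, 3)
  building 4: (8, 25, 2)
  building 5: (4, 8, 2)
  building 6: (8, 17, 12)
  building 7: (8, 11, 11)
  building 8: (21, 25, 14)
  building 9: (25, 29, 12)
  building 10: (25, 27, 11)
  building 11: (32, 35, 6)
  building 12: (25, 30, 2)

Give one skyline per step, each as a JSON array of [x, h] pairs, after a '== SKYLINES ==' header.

== SKYLINES ==
[[3,10],[4,0]]
[[3,10],[4,0],[7,13],[25,0]]
[[3,10],[4,3],[7,13],[25,0]]
[[3,10],[4,3],[7,13],[25,0]]
[[3,10],[4,3],[7,13],[25,0]]
[[3,10],[4,3],[7,13],[25,0]]
[[3,10],[4,3],[7,13],[25,0]]
[[3,10],[4,3],[7,13],[21,14],[25,0]]
[[3,10],[4,3],[7,13],[21,14],[25,12],[29,0]]
[[3,10],[4,3],[7,13],[21,14],[25,12],[29,0]]
[[3,10],[4,3],[7,13],[21,14],[25,12],[29,0],[32,6],[35,0]]
[[3,10],[4,3],[7,13],[21,14],[25,12],[29,2],[30,0],[32,6],[35,0]]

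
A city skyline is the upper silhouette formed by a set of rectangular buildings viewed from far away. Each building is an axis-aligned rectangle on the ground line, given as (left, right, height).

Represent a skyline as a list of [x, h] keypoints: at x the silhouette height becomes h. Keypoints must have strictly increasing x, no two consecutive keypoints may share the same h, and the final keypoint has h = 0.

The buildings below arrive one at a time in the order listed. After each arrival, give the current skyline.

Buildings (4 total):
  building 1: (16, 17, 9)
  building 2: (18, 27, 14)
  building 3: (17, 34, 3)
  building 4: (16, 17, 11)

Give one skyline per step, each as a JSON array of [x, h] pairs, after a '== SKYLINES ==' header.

== SKYLINES ==
[[16,9],[17,0]]
[[16,9],[17,0],[18,14],[27,0]]
[[16,9],[17,3],[18,14],[27,3],[34,0]]
[[16,11],[17,3],[18,14],[27,3],[34,0]]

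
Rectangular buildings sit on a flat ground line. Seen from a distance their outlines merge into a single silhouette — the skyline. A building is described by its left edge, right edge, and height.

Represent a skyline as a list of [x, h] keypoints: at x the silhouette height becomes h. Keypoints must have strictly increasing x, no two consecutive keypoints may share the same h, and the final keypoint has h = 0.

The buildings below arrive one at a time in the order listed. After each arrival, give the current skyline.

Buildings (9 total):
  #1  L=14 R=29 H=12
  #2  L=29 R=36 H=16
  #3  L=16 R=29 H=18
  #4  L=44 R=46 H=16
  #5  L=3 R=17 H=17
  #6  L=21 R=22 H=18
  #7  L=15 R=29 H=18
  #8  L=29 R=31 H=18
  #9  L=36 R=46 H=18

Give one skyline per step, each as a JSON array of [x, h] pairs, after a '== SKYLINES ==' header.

== SKYLINES ==
[[14,12],[29,0]]
[[14,12],[29,16],[36,0]]
[[14,12],[16,18],[29,16],[36,0]]
[[14,12],[16,18],[29,16],[36,0],[44,16],[46,0]]
[[3,17],[16,18],[29,16],[36,0],[44,16],[46,0]]
[[3,17],[16,18],[29,16],[36,0],[44,16],[46,0]]
[[3,17],[15,18],[29,16],[36,0],[44,16],[46,0]]
[[3,17],[15,18],[31,16],[36,0],[44,16],[46,0]]
[[3,17],[15,18],[31,16],[36,18],[46,0]]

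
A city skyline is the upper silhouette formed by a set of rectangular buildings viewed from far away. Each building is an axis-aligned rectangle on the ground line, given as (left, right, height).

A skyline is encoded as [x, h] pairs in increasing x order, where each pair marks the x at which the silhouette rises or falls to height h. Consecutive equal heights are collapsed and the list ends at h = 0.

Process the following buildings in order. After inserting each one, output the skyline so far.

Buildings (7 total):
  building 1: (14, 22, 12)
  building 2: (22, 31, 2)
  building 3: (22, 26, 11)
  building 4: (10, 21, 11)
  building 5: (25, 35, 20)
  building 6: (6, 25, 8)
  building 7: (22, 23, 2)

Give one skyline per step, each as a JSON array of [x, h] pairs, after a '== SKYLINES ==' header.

== SKYLINES ==
[[14,12],[22,0]]
[[14,12],[22,2],[31,0]]
[[14,12],[22,11],[26,2],[31,0]]
[[10,11],[14,12],[22,11],[26,2],[31,0]]
[[10,11],[14,12],[22,11],[25,20],[35,0]]
[[6,8],[10,11],[14,12],[22,11],[25,20],[35,0]]
[[6,8],[10,11],[14,12],[22,11],[25,20],[35,0]]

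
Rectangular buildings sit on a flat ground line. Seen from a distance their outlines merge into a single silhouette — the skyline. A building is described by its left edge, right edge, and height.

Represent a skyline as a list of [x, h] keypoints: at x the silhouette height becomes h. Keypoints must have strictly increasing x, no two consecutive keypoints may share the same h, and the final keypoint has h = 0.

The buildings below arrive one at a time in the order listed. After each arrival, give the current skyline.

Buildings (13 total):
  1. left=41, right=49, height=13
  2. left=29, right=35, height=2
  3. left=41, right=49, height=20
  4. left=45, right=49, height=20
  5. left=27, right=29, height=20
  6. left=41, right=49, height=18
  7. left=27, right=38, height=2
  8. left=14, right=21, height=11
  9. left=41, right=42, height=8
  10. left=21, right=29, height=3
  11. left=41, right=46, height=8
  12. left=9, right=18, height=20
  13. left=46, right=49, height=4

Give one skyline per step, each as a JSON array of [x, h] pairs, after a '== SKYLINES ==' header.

== SKYLINES ==
[[41,13],[49,0]]
[[29,2],[35,0],[41,13],[49,0]]
[[29,2],[35,0],[41,20],[49,0]]
[[29,2],[35,0],[41,20],[49,0]]
[[27,20],[29,2],[35,0],[41,20],[49,0]]
[[27,20],[29,2],[35,0],[41,20],[49,0]]
[[27,20],[29,2],[38,0],[41,20],[49,0]]
[[14,11],[21,0],[27,20],[29,2],[38,0],[41,20],[49,0]]
[[14,11],[21,0],[27,20],[29,2],[38,0],[41,20],[49,0]]
[[14,11],[21,3],[27,20],[29,2],[38,0],[41,20],[49,0]]
[[14,11],[21,3],[27,20],[29,2],[38,0],[41,20],[49,0]]
[[9,20],[18,11],[21,3],[27,20],[29,2],[38,0],[41,20],[49,0]]
[[9,20],[18,11],[21,3],[27,20],[29,2],[38,0],[41,20],[49,0]]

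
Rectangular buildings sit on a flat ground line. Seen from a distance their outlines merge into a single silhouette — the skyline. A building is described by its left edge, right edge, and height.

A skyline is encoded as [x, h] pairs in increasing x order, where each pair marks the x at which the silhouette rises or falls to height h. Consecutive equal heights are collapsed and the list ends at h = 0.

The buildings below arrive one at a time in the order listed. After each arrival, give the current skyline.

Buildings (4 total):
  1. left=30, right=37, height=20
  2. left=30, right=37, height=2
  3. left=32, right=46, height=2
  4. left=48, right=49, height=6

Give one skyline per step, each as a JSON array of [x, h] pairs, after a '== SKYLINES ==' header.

== SKYLINES ==
[[30,20],[37,0]]
[[30,20],[37,0]]
[[30,20],[37,2],[46,0]]
[[30,20],[37,2],[46,0],[48,6],[49,0]]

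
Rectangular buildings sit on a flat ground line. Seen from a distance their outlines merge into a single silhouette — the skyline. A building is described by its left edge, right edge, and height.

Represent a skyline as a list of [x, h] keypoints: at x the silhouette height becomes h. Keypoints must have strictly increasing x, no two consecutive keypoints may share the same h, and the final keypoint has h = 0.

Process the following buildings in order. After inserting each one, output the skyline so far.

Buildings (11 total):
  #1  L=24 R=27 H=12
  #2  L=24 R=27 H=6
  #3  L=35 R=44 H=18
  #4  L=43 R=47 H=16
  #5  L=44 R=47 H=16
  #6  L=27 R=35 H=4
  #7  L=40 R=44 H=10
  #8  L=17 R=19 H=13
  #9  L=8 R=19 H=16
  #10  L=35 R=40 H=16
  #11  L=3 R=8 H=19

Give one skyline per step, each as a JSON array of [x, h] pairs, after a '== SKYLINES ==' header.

== SKYLINES ==
[[24,12],[27,0]]
[[24,12],[27,0]]
[[24,12],[27,0],[35,18],[44,0]]
[[24,12],[27,0],[35,18],[44,16],[47,0]]
[[24,12],[27,0],[35,18],[44,16],[47,0]]
[[24,12],[27,4],[35,18],[44,16],[47,0]]
[[24,12],[27,4],[35,18],[44,16],[47,0]]
[[17,13],[19,0],[24,12],[27,4],[35,18],[44,16],[47,0]]
[[8,16],[19,0],[24,12],[27,4],[35,18],[44,16],[47,0]]
[[8,16],[19,0],[24,12],[27,4],[35,18],[44,16],[47,0]]
[[3,19],[8,16],[19,0],[24,12],[27,4],[35,18],[44,16],[47,0]]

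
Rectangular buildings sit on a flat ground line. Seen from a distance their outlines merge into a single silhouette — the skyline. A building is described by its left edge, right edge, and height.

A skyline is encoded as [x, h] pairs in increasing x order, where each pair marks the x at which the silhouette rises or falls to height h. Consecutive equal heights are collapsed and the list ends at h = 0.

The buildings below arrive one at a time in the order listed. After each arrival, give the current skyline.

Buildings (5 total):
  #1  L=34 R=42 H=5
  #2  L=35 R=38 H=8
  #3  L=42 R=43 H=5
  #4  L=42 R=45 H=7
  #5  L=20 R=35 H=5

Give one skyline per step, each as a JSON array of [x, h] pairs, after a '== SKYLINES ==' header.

== SKYLINES ==
[[34,5],[42,0]]
[[34,5],[35,8],[38,5],[42,0]]
[[34,5],[35,8],[38,5],[43,0]]
[[34,5],[35,8],[38,5],[42,7],[45,0]]
[[20,5],[35,8],[38,5],[42,7],[45,0]]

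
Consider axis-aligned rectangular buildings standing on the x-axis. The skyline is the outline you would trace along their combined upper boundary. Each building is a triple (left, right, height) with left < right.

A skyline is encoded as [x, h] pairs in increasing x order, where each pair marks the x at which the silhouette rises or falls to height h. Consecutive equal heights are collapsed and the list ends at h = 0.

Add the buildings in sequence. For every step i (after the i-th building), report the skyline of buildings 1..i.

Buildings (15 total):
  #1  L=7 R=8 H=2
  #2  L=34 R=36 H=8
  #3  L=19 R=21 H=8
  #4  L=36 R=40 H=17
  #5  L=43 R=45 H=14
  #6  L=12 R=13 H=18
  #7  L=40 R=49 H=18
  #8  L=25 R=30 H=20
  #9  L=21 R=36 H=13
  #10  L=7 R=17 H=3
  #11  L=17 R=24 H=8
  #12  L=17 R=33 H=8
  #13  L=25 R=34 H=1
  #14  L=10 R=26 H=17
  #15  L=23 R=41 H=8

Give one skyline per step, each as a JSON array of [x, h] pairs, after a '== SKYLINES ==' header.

== SKYLINES ==
[[7,2],[8,0]]
[[7,2],[8,0],[34,8],[36,0]]
[[7,2],[8,0],[19,8],[21,0],[34,8],[36,0]]
[[7,2],[8,0],[19,8],[21,0],[34,8],[36,17],[40,0]]
[[7,2],[8,0],[19,8],[21,0],[34,8],[36,17],[40,0],[43,14],[45,0]]
[[7,2],[8,0],[12,18],[13,0],[19,8],[21,0],[34,8],[36,17],[40,0],[43,14],[45,0]]
[[7,2],[8,0],[12,18],[13,0],[19,8],[21,0],[34,8],[36,17],[40,18],[49,0]]
[[7,2],[8,0],[12,18],[13,0],[19,8],[21,0],[25,20],[30,0],[34,8],[36,17],[40,18],[49,0]]
[[7,2],[8,0],[12,18],[13,0],[19,8],[21,13],[25,20],[30,13],[36,17],[40,18],[49,0]]
[[7,3],[12,18],[13,3],[17,0],[19,8],[21,13],[25,20],[30,13],[36,17],[40,18],[49,0]]
[[7,3],[12,18],[13,3],[17,8],[21,13],[25,20],[30,13],[36,17],[40,18],[49,0]]
[[7,3],[12,18],[13,3],[17,8],[21,13],[25,20],[30,13],[36,17],[40,18],[49,0]]
[[7,3],[12,18],[13,3],[17,8],[21,13],[25,20],[30,13],[36,17],[40,18],[49,0]]
[[7,3],[10,17],[12,18],[13,17],[25,20],[30,13],[36,17],[40,18],[49,0]]
[[7,3],[10,17],[12,18],[13,17],[25,20],[30,13],[36,17],[40,18],[49,0]]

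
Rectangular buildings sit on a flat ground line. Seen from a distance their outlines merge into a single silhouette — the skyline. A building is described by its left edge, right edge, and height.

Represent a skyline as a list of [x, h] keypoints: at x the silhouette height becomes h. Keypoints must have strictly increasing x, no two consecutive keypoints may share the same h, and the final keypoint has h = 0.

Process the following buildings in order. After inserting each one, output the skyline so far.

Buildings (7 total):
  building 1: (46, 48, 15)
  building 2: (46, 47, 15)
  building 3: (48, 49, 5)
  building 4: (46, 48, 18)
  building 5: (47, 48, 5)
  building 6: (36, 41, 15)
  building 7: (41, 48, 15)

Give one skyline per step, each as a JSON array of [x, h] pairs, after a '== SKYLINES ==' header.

== SKYLINES ==
[[46,15],[48,0]]
[[46,15],[48,0]]
[[46,15],[48,5],[49,0]]
[[46,18],[48,5],[49,0]]
[[46,18],[48,5],[49,0]]
[[36,15],[41,0],[46,18],[48,5],[49,0]]
[[36,15],[46,18],[48,5],[49,0]]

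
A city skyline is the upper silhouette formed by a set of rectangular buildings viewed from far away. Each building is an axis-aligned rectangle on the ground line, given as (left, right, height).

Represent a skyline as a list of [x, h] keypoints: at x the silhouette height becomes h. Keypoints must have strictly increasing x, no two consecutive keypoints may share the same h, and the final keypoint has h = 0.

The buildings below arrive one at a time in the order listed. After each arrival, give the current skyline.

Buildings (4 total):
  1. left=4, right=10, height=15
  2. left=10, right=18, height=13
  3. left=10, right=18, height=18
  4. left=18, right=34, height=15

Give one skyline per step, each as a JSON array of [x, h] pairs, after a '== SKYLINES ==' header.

== SKYLINES ==
[[4,15],[10,0]]
[[4,15],[10,13],[18,0]]
[[4,15],[10,18],[18,0]]
[[4,15],[10,18],[18,15],[34,0]]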